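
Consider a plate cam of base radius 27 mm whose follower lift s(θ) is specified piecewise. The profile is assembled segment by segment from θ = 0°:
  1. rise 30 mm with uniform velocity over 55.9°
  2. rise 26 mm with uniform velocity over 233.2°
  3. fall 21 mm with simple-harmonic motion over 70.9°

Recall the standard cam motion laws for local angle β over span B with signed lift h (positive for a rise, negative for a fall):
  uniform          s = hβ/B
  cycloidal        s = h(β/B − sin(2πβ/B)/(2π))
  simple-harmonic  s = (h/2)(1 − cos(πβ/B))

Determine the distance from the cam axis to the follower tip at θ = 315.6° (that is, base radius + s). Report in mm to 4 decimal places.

seg 1 [0°–55.9°] uniform, h=30: full span → s += 30 → s = 30.0000
seg 2 [55.9°–289.1°] uniform, h=26: full span → s += 26 → s = 56.0000
seg 3 [289.1°–360°] simple-harmonic, h=-21: θ=315.6° here. β=26.5, B=70.9. -21/2·(1 − cos(π·0.3738)) = -6.4442 → s = 49.5558
radial distance = base radius + s = 27 + 49.5558 = 76.5558

76.5558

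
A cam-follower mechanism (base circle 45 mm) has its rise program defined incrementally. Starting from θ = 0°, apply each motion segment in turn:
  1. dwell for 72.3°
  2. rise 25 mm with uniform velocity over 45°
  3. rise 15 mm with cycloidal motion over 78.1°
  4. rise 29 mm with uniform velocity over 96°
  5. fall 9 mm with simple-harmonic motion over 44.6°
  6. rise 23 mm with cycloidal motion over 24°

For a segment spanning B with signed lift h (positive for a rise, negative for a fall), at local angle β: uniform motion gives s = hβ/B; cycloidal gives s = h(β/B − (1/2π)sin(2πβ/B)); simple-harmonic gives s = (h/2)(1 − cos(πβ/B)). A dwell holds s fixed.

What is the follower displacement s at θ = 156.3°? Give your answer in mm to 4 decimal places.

seg 1 [0°–72.3°] dwell: s stays 0.0000
seg 2 [72.3°–117.3°] uniform, h=25: full span → s += 25 → s = 25.0000
seg 3 [117.3°–195.4°] cycloidal, h=15: θ=156.3° here. β=39, B=78.1. 15·(0.4994 − sin(2π·0.4994)/(2π)) = 7.4808 → s = 32.4808

32.4808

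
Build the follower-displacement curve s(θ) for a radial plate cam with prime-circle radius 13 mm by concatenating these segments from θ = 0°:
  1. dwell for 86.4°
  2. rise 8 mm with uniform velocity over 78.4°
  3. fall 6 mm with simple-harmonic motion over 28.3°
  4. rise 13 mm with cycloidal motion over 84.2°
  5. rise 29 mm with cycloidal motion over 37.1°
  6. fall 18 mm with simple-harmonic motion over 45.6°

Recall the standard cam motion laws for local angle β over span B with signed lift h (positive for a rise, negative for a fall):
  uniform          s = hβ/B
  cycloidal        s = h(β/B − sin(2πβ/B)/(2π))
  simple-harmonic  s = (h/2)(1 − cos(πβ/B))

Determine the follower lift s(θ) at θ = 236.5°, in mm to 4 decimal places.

seg 1 [0°–86.4°] dwell: s stays 0.0000
seg 2 [86.4°–164.8°] uniform, h=8: full span → s += 8 → s = 8.0000
seg 3 [164.8°–193.1°] simple-harmonic, h=-6: full span → s += -6 → s = 2.0000
seg 4 [193.1°–277.3°] cycloidal, h=13: θ=236.5° here. β=43.4, B=84.2. 13·(0.5154 − sin(2π·0.5154)/(2π)) = 6.9011 → s = 8.9011

8.9011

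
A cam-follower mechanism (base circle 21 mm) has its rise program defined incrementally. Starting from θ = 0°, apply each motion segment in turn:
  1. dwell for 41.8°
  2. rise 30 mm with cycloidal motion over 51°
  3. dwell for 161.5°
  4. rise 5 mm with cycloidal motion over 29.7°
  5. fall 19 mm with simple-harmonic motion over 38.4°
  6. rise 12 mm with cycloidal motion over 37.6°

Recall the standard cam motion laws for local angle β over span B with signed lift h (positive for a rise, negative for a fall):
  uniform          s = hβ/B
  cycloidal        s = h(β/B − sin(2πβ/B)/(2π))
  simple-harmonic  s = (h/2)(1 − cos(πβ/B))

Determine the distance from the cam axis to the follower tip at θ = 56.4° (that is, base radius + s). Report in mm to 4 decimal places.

seg 1 [0°–41.8°] dwell: s stays 0.0000
seg 2 [41.8°–92.8°] cycloidal, h=30: θ=56.4° here. β=14.6, B=51. 30·(0.2863 − sin(2π·0.2863)/(2π)) = 3.9371 → s = 3.9371
radial distance = base radius + s = 21 + 3.9371 = 24.9371

24.9371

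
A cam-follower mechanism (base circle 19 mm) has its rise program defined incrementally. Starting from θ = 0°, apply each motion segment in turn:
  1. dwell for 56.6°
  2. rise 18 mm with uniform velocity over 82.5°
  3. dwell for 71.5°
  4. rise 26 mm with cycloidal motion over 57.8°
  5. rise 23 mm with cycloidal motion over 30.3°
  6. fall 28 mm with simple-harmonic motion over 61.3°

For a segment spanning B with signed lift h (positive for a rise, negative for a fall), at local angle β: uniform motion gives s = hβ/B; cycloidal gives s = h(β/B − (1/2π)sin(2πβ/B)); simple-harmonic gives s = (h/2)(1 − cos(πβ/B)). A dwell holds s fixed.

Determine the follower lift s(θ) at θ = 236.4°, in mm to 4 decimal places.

seg 1 [0°–56.6°] dwell: s stays 0.0000
seg 2 [56.6°–139.1°] uniform, h=18: full span → s += 18 → s = 18.0000
seg 3 [139.1°–210.6°] dwell: s stays 18.0000
seg 4 [210.6°–268.4°] cycloidal, h=26: θ=236.4° here. β=25.8, B=57.8. 26·(0.4464 − sin(2π·0.4464)/(2π)) = 10.2373 → s = 28.2373

28.2373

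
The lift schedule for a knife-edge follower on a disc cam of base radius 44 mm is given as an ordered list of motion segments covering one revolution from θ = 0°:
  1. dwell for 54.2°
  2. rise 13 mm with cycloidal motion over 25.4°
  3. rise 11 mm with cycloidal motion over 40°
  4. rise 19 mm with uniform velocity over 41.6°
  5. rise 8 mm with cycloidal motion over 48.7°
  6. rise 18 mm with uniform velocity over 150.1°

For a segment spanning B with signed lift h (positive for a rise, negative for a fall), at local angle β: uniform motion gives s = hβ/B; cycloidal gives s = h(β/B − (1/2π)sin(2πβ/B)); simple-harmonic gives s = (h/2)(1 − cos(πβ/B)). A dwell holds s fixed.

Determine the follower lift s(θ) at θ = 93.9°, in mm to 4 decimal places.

seg 1 [0°–54.2°] dwell: s stays 0.0000
seg 2 [54.2°–79.6°] cycloidal, h=13: full span → s += 13 → s = 13.0000
seg 3 [79.6°–119.6°] cycloidal, h=11: θ=93.9° here. β=14.3, B=40. 11·(0.3575 − sin(2π·0.3575)/(2π)) = 2.5662 → s = 15.5662

15.5662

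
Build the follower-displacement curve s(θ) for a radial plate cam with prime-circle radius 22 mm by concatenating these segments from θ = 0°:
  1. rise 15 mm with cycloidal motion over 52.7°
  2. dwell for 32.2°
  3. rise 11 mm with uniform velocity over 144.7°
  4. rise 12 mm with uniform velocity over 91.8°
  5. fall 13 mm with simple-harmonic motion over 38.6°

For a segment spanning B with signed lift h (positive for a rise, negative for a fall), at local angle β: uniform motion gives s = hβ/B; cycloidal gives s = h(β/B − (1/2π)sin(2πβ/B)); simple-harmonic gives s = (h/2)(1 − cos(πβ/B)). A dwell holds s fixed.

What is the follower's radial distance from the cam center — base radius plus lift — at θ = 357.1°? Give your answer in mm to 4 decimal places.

seg 1 [0°–52.7°] cycloidal, h=15: full span → s += 15 → s = 15.0000
seg 2 [52.7°–84.9°] dwell: s stays 15.0000
seg 3 [84.9°–229.6°] uniform, h=11: full span → s += 11 → s = 26.0000
seg 4 [229.6°–321.4°] uniform, h=12: full span → s += 12 → s = 38.0000
seg 5 [321.4°–360°] simple-harmonic, h=-13: θ=357.1° here. β=35.7, B=38.6. -13/2·(1 − cos(π·0.9249)) = -12.8198 → s = 25.1802
radial distance = base radius + s = 22 + 25.1802 = 47.1802

47.1802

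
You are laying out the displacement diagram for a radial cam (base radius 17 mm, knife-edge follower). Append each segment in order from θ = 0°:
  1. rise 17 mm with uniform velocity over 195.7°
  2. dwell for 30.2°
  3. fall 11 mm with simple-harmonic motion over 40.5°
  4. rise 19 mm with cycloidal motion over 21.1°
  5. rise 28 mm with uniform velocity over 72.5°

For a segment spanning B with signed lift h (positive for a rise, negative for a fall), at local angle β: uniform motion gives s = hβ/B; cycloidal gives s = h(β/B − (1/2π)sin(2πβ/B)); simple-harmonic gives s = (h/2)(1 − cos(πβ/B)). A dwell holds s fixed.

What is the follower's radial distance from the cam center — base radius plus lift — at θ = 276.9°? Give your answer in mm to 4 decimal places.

seg 1 [0°–195.7°] uniform, h=17: full span → s += 17 → s = 17.0000
seg 2 [195.7°–225.9°] dwell: s stays 17.0000
seg 3 [225.9°–266.4°] simple-harmonic, h=-11: full span → s += -11 → s = 6.0000
seg 4 [266.4°–287.5°] cycloidal, h=19: θ=276.9° here. β=10.5, B=21.1. 19·(0.4976 − sin(2π·0.4976)/(2π)) = 9.4100 → s = 15.4100
radial distance = base radius + s = 17 + 15.4100 = 32.4100

32.4100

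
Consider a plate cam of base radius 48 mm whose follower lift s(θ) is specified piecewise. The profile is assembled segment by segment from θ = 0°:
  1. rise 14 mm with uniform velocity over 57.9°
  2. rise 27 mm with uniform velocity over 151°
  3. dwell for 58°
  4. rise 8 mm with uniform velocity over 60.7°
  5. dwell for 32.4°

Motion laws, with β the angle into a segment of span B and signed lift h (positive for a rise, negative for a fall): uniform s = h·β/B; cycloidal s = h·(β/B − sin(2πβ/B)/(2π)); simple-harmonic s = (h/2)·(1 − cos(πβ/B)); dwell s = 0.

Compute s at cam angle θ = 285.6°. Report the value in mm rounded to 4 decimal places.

seg 1 [0°–57.9°] uniform, h=14: full span → s += 14 → s = 14.0000
seg 2 [57.9°–208.9°] uniform, h=27: full span → s += 27 → s = 41.0000
seg 3 [208.9°–266.9°] dwell: s stays 41.0000
seg 4 [266.9°–327.6°] uniform, h=8: θ=285.6° here. β=18.7, B=60.7. 8·18.7/60.7 = 2.4646 → s = 43.4646

43.4646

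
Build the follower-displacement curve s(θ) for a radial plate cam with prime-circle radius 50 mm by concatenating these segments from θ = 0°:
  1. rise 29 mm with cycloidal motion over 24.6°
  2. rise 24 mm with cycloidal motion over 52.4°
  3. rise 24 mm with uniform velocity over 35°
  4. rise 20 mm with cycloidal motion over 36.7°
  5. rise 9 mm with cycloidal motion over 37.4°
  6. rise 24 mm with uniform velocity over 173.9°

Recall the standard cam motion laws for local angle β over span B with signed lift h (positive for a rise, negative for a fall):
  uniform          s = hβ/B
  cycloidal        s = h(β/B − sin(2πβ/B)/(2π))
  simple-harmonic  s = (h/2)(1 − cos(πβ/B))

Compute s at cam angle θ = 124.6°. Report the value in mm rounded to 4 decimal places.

seg 1 [0°–24.6°] cycloidal, h=29: full span → s += 29 → s = 29.0000
seg 2 [24.6°–77°] cycloidal, h=24: full span → s += 24 → s = 53.0000
seg 3 [77°–112°] uniform, h=24: full span → s += 24 → s = 77.0000
seg 4 [112°–148.7°] cycloidal, h=20: θ=124.6° here. β=12.6, B=36.7. 20·(0.3433 − sin(2π·0.3433)/(2π)) = 4.2151 → s = 81.2151

81.2151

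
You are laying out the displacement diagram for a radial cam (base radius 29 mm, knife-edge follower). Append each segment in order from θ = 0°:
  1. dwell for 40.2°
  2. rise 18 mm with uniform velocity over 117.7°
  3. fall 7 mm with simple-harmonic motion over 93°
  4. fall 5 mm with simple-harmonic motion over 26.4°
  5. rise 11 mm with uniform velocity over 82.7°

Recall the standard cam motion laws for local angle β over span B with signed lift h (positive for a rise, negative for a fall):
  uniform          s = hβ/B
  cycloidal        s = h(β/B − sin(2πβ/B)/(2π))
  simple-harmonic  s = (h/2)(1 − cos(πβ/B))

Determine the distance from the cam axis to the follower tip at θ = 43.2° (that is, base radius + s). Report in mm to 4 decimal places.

seg 1 [0°–40.2°] dwell: s stays 0.0000
seg 2 [40.2°–157.9°] uniform, h=18: θ=43.2° here. β=3, B=117.7. 18·3/117.7 = 0.4588 → s = 0.4588
radial distance = base radius + s = 29 + 0.4588 = 29.4588

29.4588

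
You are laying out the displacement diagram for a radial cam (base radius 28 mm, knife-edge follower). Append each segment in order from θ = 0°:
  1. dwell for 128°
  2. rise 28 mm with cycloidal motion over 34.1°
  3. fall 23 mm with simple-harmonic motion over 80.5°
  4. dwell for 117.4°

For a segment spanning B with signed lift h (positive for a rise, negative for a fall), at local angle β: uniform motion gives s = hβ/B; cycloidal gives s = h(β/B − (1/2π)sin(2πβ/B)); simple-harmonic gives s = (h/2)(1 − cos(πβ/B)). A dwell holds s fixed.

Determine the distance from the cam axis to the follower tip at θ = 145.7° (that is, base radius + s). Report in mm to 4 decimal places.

seg 1 [0°–128°] dwell: s stays 0.0000
seg 2 [128°–162.1°] cycloidal, h=28: θ=145.7° here. β=17.7, B=34.1. 28·(0.5191 − sin(2π·0.5191)/(2π)) = 15.0662 → s = 15.0662
radial distance = base radius + s = 28 + 15.0662 = 43.0662

43.0662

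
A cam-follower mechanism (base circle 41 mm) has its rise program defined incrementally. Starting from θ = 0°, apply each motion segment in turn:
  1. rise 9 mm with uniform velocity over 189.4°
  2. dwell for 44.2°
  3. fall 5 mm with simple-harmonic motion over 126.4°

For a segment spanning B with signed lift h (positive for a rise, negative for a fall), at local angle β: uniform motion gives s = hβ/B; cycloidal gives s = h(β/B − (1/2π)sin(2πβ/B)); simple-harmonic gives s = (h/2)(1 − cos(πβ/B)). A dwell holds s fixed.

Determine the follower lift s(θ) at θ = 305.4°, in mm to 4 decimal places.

seg 1 [0°–189.4°] uniform, h=9: full span → s += 9 → s = 9.0000
seg 2 [189.4°–233.6°] dwell: s stays 9.0000
seg 3 [233.6°–360°] simple-harmonic, h=-5: θ=305.4° here. β=71.8, B=126.4. -5/2·(1 − cos(π·0.5680)) = -3.0303 → s = 5.9697

5.9697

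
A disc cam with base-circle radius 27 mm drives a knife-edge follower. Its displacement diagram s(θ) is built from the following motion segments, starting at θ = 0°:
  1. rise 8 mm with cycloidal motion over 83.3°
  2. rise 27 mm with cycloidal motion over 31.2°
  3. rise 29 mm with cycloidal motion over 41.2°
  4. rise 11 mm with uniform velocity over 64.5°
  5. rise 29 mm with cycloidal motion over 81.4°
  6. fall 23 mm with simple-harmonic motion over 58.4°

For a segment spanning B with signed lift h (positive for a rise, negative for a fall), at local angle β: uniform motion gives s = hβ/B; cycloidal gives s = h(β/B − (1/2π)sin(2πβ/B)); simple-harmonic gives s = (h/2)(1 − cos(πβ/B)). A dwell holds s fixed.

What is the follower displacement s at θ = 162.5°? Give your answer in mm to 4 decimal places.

seg 1 [0°–83.3°] cycloidal, h=8: full span → s += 8 → s = 8.0000
seg 2 [83.3°–114.5°] cycloidal, h=27: full span → s += 27 → s = 35.0000
seg 3 [114.5°–155.7°] cycloidal, h=29: full span → s += 29 → s = 64.0000
seg 4 [155.7°–220.2°] uniform, h=11: θ=162.5° here. β=6.8, B=64.5. 11·6.8/64.5 = 1.1597 → s = 65.1597

65.1597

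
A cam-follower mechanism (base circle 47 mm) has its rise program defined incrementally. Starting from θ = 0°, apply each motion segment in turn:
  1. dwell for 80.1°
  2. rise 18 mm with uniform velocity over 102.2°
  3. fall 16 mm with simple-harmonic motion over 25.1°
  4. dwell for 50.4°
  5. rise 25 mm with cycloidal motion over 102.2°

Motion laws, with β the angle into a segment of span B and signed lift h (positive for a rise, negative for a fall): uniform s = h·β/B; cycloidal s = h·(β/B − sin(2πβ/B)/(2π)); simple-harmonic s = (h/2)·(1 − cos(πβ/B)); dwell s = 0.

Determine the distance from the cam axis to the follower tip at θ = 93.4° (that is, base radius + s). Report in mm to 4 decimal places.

seg 1 [0°–80.1°] dwell: s stays 0.0000
seg 2 [80.1°–182.3°] uniform, h=18: θ=93.4° here. β=13.3, B=102.2. 18·13.3/102.2 = 2.3425 → s = 2.3425
radial distance = base radius + s = 47 + 2.3425 = 49.3425

49.3425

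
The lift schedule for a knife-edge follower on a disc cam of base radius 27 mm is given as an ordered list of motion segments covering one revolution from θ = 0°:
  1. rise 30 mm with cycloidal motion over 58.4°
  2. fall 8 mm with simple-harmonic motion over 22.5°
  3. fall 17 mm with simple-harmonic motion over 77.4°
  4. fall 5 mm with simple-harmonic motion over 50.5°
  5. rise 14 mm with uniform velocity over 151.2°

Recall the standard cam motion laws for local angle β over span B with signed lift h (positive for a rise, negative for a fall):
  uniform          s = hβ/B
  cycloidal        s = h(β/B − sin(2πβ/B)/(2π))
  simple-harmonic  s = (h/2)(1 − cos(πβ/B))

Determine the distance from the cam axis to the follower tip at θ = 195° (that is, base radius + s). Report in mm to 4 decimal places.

seg 1 [0°–58.4°] cycloidal, h=30: full span → s += 30 → s = 30.0000
seg 2 [58.4°–80.9°] simple-harmonic, h=-8: full span → s += -8 → s = 22.0000
seg 3 [80.9°–158.3°] simple-harmonic, h=-17: full span → s += -17 → s = 5.0000
seg 4 [158.3°–208.8°] simple-harmonic, h=-5: θ=195° here. β=36.7, B=50.5. -5/2·(1 − cos(π·0.7267)) = -4.1339 → s = 0.8661
radial distance = base radius + s = 27 + 0.8661 = 27.8661

27.8661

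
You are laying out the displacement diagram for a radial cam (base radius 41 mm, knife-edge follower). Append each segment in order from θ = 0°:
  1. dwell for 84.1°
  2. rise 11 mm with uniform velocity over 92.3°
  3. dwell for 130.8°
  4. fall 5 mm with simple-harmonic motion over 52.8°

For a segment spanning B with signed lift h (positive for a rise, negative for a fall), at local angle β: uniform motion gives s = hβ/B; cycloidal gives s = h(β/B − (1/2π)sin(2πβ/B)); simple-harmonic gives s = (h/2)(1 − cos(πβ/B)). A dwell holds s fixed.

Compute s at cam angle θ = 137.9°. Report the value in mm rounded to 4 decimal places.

seg 1 [0°–84.1°] dwell: s stays 0.0000
seg 2 [84.1°–176.4°] uniform, h=11: θ=137.9° here. β=53.8, B=92.3. 11·53.8/92.3 = 6.4117 → s = 6.4117

6.4117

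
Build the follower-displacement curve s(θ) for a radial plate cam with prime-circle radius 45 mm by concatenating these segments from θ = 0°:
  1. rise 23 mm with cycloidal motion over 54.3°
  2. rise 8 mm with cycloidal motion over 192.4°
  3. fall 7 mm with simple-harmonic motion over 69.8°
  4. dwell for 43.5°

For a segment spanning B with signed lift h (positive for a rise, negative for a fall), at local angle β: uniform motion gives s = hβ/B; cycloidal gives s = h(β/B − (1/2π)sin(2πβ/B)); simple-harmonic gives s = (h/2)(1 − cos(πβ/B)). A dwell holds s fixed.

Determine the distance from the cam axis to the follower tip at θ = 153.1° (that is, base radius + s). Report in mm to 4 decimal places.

seg 1 [0°–54.3°] cycloidal, h=23: full span → s += 23 → s = 23.0000
seg 2 [54.3°–246.7°] cycloidal, h=8: θ=153.1° here. β=98.8, B=192.4. 8·(0.5135 − sin(2π·0.5135)/(2π)) = 4.2161 → s = 27.2161
radial distance = base radius + s = 45 + 27.2161 = 72.2161

72.2161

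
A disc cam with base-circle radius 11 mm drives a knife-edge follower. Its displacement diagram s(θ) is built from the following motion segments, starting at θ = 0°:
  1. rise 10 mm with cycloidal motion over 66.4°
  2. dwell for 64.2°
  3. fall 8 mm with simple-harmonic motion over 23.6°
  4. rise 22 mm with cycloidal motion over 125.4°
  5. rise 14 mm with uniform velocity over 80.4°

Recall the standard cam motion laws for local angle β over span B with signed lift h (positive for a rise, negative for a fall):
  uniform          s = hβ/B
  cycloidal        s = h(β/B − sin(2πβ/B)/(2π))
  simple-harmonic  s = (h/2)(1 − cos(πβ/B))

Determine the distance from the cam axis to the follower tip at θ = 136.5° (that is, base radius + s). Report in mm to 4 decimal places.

seg 1 [0°–66.4°] cycloidal, h=10: full span → s += 10 → s = 10.0000
seg 2 [66.4°–130.6°] dwell: s stays 10.0000
seg 3 [130.6°–154.2°] simple-harmonic, h=-8: θ=136.5° here. β=5.9, B=23.6. -8/2·(1 − cos(π·0.2500)) = -1.1716 → s = 8.8284
radial distance = base radius + s = 11 + 8.8284 = 19.8284

19.8284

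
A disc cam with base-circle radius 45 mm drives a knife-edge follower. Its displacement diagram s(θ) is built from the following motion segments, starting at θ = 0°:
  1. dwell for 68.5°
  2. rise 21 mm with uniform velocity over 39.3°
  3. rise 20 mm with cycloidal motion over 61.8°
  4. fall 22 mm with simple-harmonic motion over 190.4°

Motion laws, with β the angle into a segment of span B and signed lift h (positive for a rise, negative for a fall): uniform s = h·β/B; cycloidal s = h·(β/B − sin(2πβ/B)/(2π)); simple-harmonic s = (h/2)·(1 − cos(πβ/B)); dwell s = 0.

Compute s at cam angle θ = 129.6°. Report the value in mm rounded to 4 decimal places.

seg 1 [0°–68.5°] dwell: s stays 0.0000
seg 2 [68.5°–107.8°] uniform, h=21: full span → s += 21 → s = 21.0000
seg 3 [107.8°–169.6°] cycloidal, h=20: θ=129.6° here. β=21.8, B=61.8. 20·(0.3528 − sin(2π·0.3528)/(2π)) = 4.5126 → s = 25.5126

25.5126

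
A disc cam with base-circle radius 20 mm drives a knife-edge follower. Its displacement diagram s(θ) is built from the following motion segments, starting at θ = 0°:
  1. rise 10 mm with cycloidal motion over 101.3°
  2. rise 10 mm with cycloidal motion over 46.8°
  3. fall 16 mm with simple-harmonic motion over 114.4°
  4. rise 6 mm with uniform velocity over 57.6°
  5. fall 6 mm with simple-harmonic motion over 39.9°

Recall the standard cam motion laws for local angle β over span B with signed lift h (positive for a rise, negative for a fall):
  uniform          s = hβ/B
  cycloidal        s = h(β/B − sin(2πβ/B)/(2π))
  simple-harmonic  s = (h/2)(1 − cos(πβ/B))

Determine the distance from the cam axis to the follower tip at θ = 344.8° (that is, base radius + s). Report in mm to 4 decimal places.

seg 1 [0°–101.3°] cycloidal, h=10: full span → s += 10 → s = 10.0000
seg 2 [101.3°–148.1°] cycloidal, h=10: full span → s += 10 → s = 20.0000
seg 3 [148.1°–262.5°] simple-harmonic, h=-16: full span → s += -16 → s = 4.0000
seg 4 [262.5°–320.1°] uniform, h=6: full span → s += 6 → s = 10.0000
seg 5 [320.1°–360°] simple-harmonic, h=-6: θ=344.8° here. β=24.7, B=39.9. -6/2·(1 − cos(π·0.6190)) = -4.0960 → s = 5.9040
radial distance = base radius + s = 20 + 5.9040 = 25.9040

25.9040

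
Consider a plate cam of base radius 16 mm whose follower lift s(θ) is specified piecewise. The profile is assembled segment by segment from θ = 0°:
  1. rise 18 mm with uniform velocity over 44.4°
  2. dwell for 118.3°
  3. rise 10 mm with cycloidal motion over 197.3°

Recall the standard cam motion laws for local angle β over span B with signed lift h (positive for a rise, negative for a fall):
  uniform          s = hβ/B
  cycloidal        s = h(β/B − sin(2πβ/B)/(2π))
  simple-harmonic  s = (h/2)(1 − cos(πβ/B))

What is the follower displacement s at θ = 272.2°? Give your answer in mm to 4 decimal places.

seg 1 [0°–44.4°] uniform, h=18: full span → s += 18 → s = 18.0000
seg 2 [44.4°–162.7°] dwell: s stays 18.0000
seg 3 [162.7°–360°] cycloidal, h=10: θ=272.2° here. β=109.5, B=197.3. 10·(0.5550 − sin(2π·0.5550)/(2π)) = 6.0890 → s = 24.0890

24.0890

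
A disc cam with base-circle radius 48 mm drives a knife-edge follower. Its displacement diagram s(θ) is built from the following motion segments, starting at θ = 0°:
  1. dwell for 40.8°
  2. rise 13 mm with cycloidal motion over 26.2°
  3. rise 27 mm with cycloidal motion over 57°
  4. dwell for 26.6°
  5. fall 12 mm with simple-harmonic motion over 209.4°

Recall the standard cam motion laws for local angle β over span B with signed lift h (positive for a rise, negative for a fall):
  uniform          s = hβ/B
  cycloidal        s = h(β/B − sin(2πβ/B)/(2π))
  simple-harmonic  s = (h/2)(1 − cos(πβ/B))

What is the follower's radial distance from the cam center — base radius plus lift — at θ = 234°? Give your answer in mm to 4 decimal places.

seg 1 [0°–40.8°] dwell: s stays 0.0000
seg 2 [40.8°–67°] cycloidal, h=13: full span → s += 13 → s = 13.0000
seg 3 [67°–124°] cycloidal, h=27: full span → s += 27 → s = 40.0000
seg 4 [124°–150.6°] dwell: s stays 40.0000
seg 5 [150.6°–360°] simple-harmonic, h=-12: θ=234° here. β=83.4, B=209.4. -12/2·(1 − cos(π·0.3983)) = -4.1151 → s = 35.8849
radial distance = base radius + s = 48 + 35.8849 = 83.8849

83.8849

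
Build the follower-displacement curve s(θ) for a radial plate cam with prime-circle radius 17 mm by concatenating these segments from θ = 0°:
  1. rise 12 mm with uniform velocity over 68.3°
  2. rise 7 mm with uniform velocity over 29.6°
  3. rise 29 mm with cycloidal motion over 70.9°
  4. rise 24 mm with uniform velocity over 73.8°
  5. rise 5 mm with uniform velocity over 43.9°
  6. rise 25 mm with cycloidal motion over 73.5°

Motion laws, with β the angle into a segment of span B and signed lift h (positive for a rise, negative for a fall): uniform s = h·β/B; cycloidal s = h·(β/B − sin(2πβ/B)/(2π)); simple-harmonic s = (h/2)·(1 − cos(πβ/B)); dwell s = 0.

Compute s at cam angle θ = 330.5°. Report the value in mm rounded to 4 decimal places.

seg 1 [0°–68.3°] uniform, h=12: full span → s += 12 → s = 12.0000
seg 2 [68.3°–97.9°] uniform, h=7: full span → s += 7 → s = 19.0000
seg 3 [97.9°–168.8°] cycloidal, h=29: full span → s += 29 → s = 48.0000
seg 4 [168.8°–242.6°] uniform, h=24: full span → s += 24 → s = 72.0000
seg 5 [242.6°–286.5°] uniform, h=5: full span → s += 5 → s = 77.0000
seg 6 [286.5°–360°] cycloidal, h=25: θ=330.5° here. β=44, B=73.5. 25·(0.5986 − sin(2π·0.5986)/(2π)) = 17.2771 → s = 94.2771

94.2771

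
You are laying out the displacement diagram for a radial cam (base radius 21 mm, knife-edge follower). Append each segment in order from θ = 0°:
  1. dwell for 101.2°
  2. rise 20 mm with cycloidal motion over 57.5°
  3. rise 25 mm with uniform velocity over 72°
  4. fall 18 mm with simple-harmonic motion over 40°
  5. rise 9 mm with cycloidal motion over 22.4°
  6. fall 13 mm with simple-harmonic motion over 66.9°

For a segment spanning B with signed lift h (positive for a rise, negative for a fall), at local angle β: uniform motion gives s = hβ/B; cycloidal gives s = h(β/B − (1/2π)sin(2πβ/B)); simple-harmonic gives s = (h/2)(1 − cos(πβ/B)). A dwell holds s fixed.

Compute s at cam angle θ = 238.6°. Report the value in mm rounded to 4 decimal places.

seg 1 [0°–101.2°] dwell: s stays 0.0000
seg 2 [101.2°–158.7°] cycloidal, h=20: full span → s += 20 → s = 20.0000
seg 3 [158.7°–230.7°] uniform, h=25: full span → s += 25 → s = 45.0000
seg 4 [230.7°–270.7°] simple-harmonic, h=-18: θ=238.6° here. β=7.9, B=40. -18/2·(1 − cos(π·0.1975)) = -1.6775 → s = 43.3225

43.3225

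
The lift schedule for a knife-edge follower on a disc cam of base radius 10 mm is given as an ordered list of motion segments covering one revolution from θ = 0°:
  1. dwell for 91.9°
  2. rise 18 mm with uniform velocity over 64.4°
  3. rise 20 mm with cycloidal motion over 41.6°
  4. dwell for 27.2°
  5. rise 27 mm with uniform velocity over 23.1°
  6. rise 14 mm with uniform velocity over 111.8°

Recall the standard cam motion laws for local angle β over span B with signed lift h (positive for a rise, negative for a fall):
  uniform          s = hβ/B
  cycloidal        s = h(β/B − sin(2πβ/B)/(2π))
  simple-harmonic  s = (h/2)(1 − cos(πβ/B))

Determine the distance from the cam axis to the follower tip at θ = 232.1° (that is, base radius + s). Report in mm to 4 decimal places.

seg 1 [0°–91.9°] dwell: s stays 0.0000
seg 2 [91.9°–156.3°] uniform, h=18: full span → s += 18 → s = 18.0000
seg 3 [156.3°–197.9°] cycloidal, h=20: full span → s += 20 → s = 38.0000
seg 4 [197.9°–225.1°] dwell: s stays 38.0000
seg 5 [225.1°–248.2°] uniform, h=27: θ=232.1° here. β=7, B=23.1. 27·7/23.1 = 8.1818 → s = 46.1818
radial distance = base radius + s = 10 + 46.1818 = 56.1818

56.1818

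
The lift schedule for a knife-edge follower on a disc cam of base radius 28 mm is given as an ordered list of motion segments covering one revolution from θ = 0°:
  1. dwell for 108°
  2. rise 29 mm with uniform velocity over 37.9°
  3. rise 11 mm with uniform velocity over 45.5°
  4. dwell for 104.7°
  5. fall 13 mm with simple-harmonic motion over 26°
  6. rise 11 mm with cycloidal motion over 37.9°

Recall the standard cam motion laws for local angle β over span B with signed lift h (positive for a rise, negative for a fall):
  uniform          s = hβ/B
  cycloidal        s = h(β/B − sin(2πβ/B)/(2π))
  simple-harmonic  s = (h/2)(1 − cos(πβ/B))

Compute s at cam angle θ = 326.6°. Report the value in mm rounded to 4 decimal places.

seg 1 [0°–108°] dwell: s stays 0.0000
seg 2 [108°–145.9°] uniform, h=29: full span → s += 29 → s = 29.0000
seg 3 [145.9°–191.4°] uniform, h=11: full span → s += 11 → s = 40.0000
seg 4 [191.4°–296.1°] dwell: s stays 40.0000
seg 5 [296.1°–322.1°] simple-harmonic, h=-13: full span → s += -13 → s = 27.0000
seg 6 [322.1°–360°] cycloidal, h=11: θ=326.6° here. β=4.5, B=37.9. 11·(0.1187 − sin(2π·0.1187)/(2π)) = 0.1178 → s = 27.1178

27.1178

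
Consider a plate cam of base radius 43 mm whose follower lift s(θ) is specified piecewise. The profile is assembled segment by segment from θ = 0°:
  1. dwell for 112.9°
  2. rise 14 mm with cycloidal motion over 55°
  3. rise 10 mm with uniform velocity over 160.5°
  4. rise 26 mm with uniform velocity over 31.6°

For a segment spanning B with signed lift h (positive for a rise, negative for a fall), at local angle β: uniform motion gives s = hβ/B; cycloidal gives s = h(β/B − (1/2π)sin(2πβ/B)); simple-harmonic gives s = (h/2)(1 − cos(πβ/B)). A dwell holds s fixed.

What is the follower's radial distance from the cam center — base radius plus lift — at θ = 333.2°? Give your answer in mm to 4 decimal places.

seg 1 [0°–112.9°] dwell: s stays 0.0000
seg 2 [112.9°–167.9°] cycloidal, h=14: full span → s += 14 → s = 14.0000
seg 3 [167.9°–328.4°] uniform, h=10: full span → s += 10 → s = 24.0000
seg 4 [328.4°–360°] uniform, h=26: θ=333.2° here. β=4.8, B=31.6. 26·4.8/31.6 = 3.9494 → s = 27.9494
radial distance = base radius + s = 43 + 27.9494 = 70.9494

70.9494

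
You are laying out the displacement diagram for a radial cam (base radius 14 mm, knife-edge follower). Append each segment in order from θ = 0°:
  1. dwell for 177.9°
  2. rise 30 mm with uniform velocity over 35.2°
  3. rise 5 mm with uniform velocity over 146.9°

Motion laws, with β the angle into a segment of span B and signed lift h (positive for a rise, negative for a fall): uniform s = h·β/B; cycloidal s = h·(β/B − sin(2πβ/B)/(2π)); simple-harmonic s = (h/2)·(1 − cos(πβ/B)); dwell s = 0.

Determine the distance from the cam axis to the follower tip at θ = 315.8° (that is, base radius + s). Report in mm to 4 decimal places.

seg 1 [0°–177.9°] dwell: s stays 0.0000
seg 2 [177.9°–213.1°] uniform, h=30: full span → s += 30 → s = 30.0000
seg 3 [213.1°–360°] uniform, h=5: θ=315.8° here. β=102.7, B=146.9. 5·102.7/146.9 = 3.4956 → s = 33.4956
radial distance = base radius + s = 14 + 33.4956 = 47.4956

47.4956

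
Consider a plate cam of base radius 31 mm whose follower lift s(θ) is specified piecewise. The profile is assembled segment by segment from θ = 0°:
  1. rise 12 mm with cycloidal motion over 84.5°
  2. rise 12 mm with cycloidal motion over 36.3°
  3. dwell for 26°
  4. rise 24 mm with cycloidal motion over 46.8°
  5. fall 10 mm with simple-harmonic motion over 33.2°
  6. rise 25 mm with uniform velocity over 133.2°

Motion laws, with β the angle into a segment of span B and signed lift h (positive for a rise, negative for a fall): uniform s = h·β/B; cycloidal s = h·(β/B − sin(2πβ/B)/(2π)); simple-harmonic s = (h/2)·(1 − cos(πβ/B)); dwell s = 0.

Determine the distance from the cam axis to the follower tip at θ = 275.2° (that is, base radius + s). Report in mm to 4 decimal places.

seg 1 [0°–84.5°] cycloidal, h=12: full span → s += 12 → s = 12.0000
seg 2 [84.5°–120.8°] cycloidal, h=12: full span → s += 12 → s = 24.0000
seg 3 [120.8°–146.8°] dwell: s stays 24.0000
seg 4 [146.8°–193.6°] cycloidal, h=24: full span → s += 24 → s = 48.0000
seg 5 [193.6°–226.8°] simple-harmonic, h=-10: full span → s += -10 → s = 38.0000
seg 6 [226.8°–360°] uniform, h=25: θ=275.2° here. β=48.4, B=133.2. 25·48.4/133.2 = 9.0841 → s = 47.0841
radial distance = base radius + s = 31 + 47.0841 = 78.0841

78.0841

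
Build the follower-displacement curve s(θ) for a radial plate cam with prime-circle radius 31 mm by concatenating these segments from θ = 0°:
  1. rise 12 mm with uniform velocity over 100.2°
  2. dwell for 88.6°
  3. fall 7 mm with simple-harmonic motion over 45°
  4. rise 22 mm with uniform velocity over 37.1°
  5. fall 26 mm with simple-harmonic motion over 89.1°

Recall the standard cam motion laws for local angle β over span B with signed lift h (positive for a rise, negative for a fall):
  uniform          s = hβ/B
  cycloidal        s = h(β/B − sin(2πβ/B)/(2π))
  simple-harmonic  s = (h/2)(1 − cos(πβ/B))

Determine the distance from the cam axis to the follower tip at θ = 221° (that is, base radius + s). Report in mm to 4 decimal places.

seg 1 [0°–100.2°] uniform, h=12: full span → s += 12 → s = 12.0000
seg 2 [100.2°–188.8°] dwell: s stays 12.0000
seg 3 [188.8°–233.8°] simple-harmonic, h=-7: θ=221° here. β=32.2, B=45. -7/2·(1 − cos(π·0.7156)) = -5.6931 → s = 6.3069
radial distance = base radius + s = 31 + 6.3069 = 37.3069

37.3069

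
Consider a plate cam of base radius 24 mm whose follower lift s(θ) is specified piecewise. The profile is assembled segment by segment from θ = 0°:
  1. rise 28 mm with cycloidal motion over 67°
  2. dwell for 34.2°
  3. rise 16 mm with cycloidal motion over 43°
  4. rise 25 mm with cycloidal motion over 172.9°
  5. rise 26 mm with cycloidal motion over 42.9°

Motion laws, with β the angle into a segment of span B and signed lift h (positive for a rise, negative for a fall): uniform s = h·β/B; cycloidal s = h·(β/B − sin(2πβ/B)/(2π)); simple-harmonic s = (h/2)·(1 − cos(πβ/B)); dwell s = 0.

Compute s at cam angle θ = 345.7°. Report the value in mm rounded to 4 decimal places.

seg 1 [0°–67°] cycloidal, h=28: full span → s += 28 → s = 28.0000
seg 2 [67°–101.2°] dwell: s stays 28.0000
seg 3 [101.2°–144.2°] cycloidal, h=16: full span → s += 16 → s = 44.0000
seg 4 [144.2°–317.1°] cycloidal, h=25: full span → s += 25 → s = 69.0000
seg 5 [317.1°–360°] cycloidal, h=26: θ=345.7° here. β=28.6, B=42.9. 26·(0.6667 − sin(2π·0.6667)/(2π)) = 20.9170 → s = 89.9170

89.9170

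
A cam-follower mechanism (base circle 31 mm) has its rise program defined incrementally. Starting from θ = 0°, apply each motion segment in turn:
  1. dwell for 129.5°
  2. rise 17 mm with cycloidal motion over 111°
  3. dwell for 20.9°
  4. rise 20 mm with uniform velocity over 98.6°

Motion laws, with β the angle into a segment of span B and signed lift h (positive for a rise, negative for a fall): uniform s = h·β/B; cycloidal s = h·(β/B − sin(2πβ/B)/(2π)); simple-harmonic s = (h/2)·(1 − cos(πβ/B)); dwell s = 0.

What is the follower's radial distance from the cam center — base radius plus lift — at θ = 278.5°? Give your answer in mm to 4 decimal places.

seg 1 [0°–129.5°] dwell: s stays 0.0000
seg 2 [129.5°–240.5°] cycloidal, h=17: full span → s += 17 → s = 17.0000
seg 3 [240.5°–261.4°] dwell: s stays 17.0000
seg 4 [261.4°–360°] uniform, h=20: θ=278.5° here. β=17.1, B=98.6. 20·17.1/98.6 = 3.4686 → s = 20.4686
radial distance = base radius + s = 31 + 20.4686 = 51.4686

51.4686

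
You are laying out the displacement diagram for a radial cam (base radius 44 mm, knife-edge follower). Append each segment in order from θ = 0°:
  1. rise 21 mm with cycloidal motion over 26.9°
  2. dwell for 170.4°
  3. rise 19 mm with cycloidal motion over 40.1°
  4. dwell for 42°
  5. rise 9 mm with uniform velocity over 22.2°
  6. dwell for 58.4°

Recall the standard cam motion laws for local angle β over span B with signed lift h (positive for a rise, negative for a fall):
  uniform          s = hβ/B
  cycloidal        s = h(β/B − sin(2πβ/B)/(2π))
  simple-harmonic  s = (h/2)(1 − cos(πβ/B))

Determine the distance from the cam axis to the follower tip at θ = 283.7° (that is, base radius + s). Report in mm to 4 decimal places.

seg 1 [0°–26.9°] cycloidal, h=21: full span → s += 21 → s = 21.0000
seg 2 [26.9°–197.3°] dwell: s stays 21.0000
seg 3 [197.3°–237.4°] cycloidal, h=19: full span → s += 19 → s = 40.0000
seg 4 [237.4°–279.4°] dwell: s stays 40.0000
seg 5 [279.4°–301.6°] uniform, h=9: θ=283.7° here. β=4.3, B=22.2. 9·4.3/22.2 = 1.7432 → s = 41.7432
radial distance = base radius + s = 44 + 41.7432 = 85.7432

85.7432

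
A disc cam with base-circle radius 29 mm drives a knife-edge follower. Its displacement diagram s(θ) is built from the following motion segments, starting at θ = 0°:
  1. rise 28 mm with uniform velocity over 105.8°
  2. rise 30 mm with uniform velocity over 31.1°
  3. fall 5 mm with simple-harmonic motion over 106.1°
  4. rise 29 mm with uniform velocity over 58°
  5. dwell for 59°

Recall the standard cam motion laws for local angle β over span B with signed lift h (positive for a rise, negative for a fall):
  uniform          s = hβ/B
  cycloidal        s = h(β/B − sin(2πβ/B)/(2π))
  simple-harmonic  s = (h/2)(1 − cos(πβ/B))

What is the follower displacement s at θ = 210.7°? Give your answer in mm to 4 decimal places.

seg 1 [0°–105.8°] uniform, h=28: full span → s += 28 → s = 28.0000
seg 2 [105.8°–136.9°] uniform, h=30: full span → s += 30 → s = 58.0000
seg 3 [136.9°–243°] simple-harmonic, h=-5: θ=210.7° here. β=73.8, B=106.1. -5/2·(1 − cos(π·0.6956)) = -3.9412 → s = 54.0588

54.0588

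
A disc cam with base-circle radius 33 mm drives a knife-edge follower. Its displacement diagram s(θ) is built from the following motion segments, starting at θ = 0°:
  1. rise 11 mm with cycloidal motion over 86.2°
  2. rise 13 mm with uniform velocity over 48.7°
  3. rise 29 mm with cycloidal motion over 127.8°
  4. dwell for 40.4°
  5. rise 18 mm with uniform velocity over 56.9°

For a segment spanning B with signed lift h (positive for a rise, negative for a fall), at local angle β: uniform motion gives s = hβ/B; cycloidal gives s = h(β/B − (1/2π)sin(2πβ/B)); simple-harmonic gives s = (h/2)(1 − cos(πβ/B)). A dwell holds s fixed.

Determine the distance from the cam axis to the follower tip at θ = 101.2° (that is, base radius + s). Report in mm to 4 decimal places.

seg 1 [0°–86.2°] cycloidal, h=11: full span → s += 11 → s = 11.0000
seg 2 [86.2°–134.9°] uniform, h=13: θ=101.2° here. β=15, B=48.7. 13·15/48.7 = 4.0041 → s = 15.0041
radial distance = base radius + s = 33 + 15.0041 = 48.0041

48.0041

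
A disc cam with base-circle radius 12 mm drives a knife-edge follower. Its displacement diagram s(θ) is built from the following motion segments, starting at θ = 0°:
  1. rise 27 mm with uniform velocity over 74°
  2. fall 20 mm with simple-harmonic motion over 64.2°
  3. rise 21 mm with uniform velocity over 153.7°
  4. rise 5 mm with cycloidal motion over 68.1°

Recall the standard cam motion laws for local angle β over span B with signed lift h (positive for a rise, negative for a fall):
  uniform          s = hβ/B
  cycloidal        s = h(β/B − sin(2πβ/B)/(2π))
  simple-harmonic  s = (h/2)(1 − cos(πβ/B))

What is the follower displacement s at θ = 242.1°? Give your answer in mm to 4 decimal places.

seg 1 [0°–74°] uniform, h=27: full span → s += 27 → s = 27.0000
seg 2 [74°–138.2°] simple-harmonic, h=-20: full span → s += -20 → s = 7.0000
seg 3 [138.2°–291.9°] uniform, h=21: θ=242.1° here. β=103.9, B=153.7. 21·103.9/153.7 = 14.1958 → s = 21.1958

21.1958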